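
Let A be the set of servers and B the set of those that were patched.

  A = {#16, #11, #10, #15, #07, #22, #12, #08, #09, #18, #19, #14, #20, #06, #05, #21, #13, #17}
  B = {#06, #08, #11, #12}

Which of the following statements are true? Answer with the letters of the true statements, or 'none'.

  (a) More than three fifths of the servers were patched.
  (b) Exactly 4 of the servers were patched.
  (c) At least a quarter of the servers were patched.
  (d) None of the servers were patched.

|A| = 18, |A ∩ B| = 4, |A ∖ B| = 14.
(a) |A ∩ B| / |A| > 3/5: fails.
(b) |A ∩ B| = 4: holds.
(c) |A ∩ B| / |A| ≥ 1/4: fails.
(d) A ∩ B = ∅ (|A ∩ B| = 0): fails.

(b)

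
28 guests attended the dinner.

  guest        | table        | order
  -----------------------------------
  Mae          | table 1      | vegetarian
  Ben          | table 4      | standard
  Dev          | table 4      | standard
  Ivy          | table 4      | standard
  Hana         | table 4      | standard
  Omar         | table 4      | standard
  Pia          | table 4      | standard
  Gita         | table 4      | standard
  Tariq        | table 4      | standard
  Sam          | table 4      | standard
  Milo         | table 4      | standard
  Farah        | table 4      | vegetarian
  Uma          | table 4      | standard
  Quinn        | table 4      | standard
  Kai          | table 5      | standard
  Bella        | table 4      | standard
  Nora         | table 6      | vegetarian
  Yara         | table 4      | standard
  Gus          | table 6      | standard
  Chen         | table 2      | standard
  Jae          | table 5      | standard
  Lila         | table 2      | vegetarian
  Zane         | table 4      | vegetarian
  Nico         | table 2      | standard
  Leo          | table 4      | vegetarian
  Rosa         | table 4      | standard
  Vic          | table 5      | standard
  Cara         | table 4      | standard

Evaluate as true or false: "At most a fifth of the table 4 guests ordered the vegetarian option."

True

'At most a fifth of the table 4 guests ordered the vegetarian option' holds iff |A ∩ B| / |A| ≤ 1/5.
|A| = 19, |A ∩ B| = 3, |A ∖ B| = 16.
|A ∩ B|/|A| = 3/19, so the statement is true.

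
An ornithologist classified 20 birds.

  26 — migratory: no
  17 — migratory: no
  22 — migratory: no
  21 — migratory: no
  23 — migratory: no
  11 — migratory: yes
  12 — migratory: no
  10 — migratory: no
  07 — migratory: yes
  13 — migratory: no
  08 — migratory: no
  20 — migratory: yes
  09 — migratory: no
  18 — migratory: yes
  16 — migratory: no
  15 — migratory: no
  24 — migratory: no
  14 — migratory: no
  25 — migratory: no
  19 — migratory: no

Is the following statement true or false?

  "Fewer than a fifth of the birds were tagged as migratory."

The determiner here denotes the relation: |A ∩ B| / |A| < 1/5.
|A| = 20, |A ∩ B| = 4, |A ∖ B| = 16.
|A ∩ B|/|A| = 4/20, so the statement is false.

False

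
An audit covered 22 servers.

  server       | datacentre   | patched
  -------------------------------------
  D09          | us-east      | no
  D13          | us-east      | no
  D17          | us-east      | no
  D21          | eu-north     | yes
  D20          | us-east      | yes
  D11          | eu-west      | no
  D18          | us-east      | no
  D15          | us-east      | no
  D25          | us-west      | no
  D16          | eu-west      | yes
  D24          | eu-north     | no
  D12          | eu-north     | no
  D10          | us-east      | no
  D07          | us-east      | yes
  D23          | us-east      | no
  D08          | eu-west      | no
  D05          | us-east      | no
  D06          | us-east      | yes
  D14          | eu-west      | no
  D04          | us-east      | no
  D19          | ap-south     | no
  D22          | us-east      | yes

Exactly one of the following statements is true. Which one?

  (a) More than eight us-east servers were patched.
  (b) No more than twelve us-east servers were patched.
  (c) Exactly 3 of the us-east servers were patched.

(b)

|A| = 13, |A ∩ B| = 4, |A ∖ B| = 9.
(a) requires |A ∩ B| > 8: false.
(b) requires |A ∩ B| ≤ 12: true.
(c) requires |A ∩ B| = 3: false.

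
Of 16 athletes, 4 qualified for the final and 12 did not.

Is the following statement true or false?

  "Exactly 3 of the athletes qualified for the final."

Truth condition: |A ∩ B| = 3.
|A| = 16, |A ∩ B| = 4, |A ∖ B| = 12.
|A ∩ B| = 4, so the statement is false.

False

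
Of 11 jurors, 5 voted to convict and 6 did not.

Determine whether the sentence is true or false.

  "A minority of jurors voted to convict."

True

The determiner here denotes the relation: |A ∩ B| < |A ∖ B|.
|A| = 11, |A ∩ B| = 5, |A ∖ B| = 6.
5 < 6, so the statement is true.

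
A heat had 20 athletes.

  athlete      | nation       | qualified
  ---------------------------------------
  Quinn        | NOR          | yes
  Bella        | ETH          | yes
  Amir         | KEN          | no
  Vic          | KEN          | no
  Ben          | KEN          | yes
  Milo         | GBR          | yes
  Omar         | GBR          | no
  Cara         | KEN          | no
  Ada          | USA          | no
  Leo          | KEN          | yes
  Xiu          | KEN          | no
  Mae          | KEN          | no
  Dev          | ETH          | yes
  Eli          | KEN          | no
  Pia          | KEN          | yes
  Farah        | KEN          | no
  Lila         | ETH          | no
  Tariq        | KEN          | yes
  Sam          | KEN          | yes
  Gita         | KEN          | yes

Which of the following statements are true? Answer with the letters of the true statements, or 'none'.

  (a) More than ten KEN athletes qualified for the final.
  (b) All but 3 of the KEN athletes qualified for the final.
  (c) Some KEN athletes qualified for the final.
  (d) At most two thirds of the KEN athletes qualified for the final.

(c), (d)

|A| = 13, |A ∩ B| = 6, |A ∖ B| = 7.
(a) |A ∩ B| > 10: fails.
(b) |A ∖ B| = 3: fails.
(c) A ∩ B ≠ ∅ (|A ∩ B| ≥ 1): holds.
(d) |A ∩ B| / |A| ≤ 2/3: holds.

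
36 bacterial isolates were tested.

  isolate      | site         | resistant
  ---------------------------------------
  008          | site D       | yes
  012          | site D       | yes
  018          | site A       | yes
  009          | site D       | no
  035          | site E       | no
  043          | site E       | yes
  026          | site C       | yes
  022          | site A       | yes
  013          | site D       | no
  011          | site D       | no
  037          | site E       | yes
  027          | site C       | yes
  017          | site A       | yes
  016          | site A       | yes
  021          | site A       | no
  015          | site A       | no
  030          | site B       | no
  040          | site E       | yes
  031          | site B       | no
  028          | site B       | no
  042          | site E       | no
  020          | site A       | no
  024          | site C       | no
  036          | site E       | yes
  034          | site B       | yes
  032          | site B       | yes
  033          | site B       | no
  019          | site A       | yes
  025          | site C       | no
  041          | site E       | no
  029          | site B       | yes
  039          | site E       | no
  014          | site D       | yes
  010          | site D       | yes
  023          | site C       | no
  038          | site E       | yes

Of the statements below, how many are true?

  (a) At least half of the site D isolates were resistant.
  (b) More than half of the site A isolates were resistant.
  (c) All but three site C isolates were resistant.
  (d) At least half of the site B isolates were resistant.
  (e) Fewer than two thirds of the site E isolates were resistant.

(a) site D: |A| = 7, |A ∩ B| = 4; needs |A ∩ B| ≥ |A ∖ B| — true.
(b) site A: |A| = 8, |A ∩ B| = 5; needs |A ∩ B| > |A ∖ B| — true.
(c) site C: |A| = 5, |A ∩ B| = 2; needs |A ∖ B| = 3 — true.
(d) site B: |A| = 7, |A ∩ B| = 3; needs |A ∩ B| ≥ |A ∖ B| — false.
(e) site E: |A| = 9, |A ∩ B| = 5; needs |A ∩ B| / |A| < 2/3 — true.

4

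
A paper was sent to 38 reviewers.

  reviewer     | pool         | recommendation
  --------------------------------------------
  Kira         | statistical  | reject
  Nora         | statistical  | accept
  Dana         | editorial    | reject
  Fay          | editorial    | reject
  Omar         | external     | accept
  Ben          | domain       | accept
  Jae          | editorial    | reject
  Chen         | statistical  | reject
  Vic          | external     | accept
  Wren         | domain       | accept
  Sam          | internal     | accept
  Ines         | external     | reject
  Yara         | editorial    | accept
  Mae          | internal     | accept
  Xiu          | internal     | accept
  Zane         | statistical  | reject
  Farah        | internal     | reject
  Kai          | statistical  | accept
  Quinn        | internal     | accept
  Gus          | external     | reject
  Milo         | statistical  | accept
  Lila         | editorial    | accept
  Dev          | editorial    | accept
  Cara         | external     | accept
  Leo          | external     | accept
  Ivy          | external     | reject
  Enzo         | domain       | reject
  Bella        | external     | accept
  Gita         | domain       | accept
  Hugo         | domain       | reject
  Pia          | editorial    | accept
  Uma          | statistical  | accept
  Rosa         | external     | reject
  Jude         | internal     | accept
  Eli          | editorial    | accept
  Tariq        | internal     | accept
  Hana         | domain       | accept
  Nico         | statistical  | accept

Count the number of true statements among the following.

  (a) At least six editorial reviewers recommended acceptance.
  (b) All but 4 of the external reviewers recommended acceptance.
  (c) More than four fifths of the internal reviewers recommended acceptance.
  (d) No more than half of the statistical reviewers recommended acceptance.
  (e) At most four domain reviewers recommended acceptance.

3

(a) editorial: |A| = 8, |A ∩ B| = 5; needs |A ∩ B| ≥ 6 — false.
(b) external: |A| = 9, |A ∩ B| = 5; needs |A ∖ B| = 4 — true.
(c) internal: |A| = 7, |A ∩ B| = 6; needs |A ∩ B| / |A| > 4/5 — true.
(d) statistical: |A| = 8, |A ∩ B| = 5; needs |A ∩ B| ≤ |A ∖ B| — false.
(e) domain: |A| = 6, |A ∩ B| = 4; needs |A ∩ B| ≤ 4 — true.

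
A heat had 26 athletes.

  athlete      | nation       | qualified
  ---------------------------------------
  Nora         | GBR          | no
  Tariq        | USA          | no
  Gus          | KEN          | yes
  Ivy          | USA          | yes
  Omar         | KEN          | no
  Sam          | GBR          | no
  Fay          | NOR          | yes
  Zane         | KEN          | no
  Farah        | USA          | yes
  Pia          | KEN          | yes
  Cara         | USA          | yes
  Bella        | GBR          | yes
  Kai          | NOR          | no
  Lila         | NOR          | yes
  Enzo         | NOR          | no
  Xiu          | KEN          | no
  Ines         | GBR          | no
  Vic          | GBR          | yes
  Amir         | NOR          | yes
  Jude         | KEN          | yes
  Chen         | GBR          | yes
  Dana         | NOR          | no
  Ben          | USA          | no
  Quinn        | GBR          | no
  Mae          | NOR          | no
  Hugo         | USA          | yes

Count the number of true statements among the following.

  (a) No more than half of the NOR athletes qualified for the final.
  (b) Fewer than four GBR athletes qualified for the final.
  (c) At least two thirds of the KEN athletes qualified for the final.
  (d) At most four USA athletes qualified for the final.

(a) NOR: |A| = 7, |A ∩ B| = 3; needs |A ∩ B| ≤ |A ∖ B| — true.
(b) GBR: |A| = 7, |A ∩ B| = 3; needs |A ∩ B| < 4 — true.
(c) KEN: |A| = 6, |A ∩ B| = 3; needs |A ∩ B| / |A| ≥ 2/3 — false.
(d) USA: |A| = 6, |A ∩ B| = 4; needs |A ∩ B| ≤ 4 — true.

3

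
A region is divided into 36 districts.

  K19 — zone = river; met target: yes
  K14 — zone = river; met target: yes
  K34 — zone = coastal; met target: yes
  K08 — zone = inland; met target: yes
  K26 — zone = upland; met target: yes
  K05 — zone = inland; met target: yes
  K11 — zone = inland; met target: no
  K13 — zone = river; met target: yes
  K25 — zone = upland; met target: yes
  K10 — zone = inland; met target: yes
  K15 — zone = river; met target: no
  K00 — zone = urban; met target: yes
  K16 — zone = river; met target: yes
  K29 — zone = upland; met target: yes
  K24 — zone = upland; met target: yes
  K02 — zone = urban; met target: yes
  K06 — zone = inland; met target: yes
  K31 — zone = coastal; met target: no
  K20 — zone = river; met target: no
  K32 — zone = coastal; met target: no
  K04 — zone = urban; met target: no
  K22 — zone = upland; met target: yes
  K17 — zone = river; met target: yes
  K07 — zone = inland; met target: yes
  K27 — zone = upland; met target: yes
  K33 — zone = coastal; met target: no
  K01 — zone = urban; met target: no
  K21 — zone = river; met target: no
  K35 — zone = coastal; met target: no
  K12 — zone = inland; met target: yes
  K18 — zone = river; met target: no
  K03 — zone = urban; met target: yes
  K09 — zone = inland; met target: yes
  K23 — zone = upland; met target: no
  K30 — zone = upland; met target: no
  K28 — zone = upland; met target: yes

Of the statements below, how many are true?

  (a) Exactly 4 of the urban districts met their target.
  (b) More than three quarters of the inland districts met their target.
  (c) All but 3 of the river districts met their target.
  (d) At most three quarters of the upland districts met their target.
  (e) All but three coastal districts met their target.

(a) urban: |A| = 5, |A ∩ B| = 3; needs |A ∩ B| = 4 — false.
(b) inland: |A| = 8, |A ∩ B| = 7; needs |A ∩ B| / |A| > 3/4 — true.
(c) river: |A| = 9, |A ∩ B| = 5; needs |A ∖ B| = 3 — false.
(d) upland: |A| = 9, |A ∩ B| = 7; needs |A ∩ B| / |A| ≤ 3/4 — false.
(e) coastal: |A| = 5, |A ∩ B| = 1; needs |A ∖ B| = 3 — false.

1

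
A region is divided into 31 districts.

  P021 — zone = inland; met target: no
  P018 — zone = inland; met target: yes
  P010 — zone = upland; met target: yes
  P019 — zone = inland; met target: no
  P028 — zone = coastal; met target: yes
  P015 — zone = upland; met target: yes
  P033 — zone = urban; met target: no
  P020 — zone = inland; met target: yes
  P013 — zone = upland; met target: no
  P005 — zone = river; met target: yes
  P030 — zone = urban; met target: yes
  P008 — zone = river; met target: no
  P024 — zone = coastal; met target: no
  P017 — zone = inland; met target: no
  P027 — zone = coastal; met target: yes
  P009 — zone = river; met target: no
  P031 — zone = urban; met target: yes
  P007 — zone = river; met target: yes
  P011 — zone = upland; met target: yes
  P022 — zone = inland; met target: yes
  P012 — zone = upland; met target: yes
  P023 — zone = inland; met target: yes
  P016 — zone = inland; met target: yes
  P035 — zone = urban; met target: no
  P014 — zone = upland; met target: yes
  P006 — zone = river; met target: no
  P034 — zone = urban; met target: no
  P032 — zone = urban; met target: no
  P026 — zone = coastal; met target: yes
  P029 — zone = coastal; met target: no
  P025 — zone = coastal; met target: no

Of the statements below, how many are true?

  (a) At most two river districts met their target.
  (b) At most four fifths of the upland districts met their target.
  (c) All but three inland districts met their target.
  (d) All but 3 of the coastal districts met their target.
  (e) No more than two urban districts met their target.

4

(a) river: |A| = 5, |A ∩ B| = 2; needs |A ∩ B| ≤ 2 — true.
(b) upland: |A| = 6, |A ∩ B| = 5; needs |A ∩ B| / |A| ≤ 4/5 — false.
(c) inland: |A| = 8, |A ∩ B| = 5; needs |A ∖ B| = 3 — true.
(d) coastal: |A| = 6, |A ∩ B| = 3; needs |A ∖ B| = 3 — true.
(e) urban: |A| = 6, |A ∩ B| = 2; needs |A ∩ B| ≤ 2 — true.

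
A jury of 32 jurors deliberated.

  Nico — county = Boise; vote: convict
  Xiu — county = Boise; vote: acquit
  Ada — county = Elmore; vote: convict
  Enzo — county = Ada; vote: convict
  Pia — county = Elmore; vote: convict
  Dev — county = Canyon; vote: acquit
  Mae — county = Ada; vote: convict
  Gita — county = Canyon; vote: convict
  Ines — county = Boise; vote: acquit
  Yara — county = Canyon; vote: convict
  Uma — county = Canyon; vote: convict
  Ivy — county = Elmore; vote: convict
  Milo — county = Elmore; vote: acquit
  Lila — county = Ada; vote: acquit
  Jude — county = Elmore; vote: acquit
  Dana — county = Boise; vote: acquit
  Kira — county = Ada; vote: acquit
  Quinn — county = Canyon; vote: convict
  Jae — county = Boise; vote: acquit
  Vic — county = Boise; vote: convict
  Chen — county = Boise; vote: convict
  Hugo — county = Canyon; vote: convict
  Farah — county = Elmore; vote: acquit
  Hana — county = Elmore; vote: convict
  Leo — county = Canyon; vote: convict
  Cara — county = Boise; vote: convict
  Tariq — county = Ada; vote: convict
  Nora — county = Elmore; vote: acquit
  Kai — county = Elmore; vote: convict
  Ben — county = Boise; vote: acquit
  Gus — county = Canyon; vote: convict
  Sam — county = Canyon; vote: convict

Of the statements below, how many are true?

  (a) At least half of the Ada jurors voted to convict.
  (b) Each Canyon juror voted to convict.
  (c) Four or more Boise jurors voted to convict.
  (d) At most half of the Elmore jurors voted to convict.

2

(a) Ada: |A| = 5, |A ∩ B| = 3; needs |A ∩ B| ≥ |A ∖ B| — true.
(b) Canyon: |A| = 9, |A ∩ B| = 8; needs A ⊆ B, i.e. every element of A is in B (|A ∖ B| = 0) — false.
(c) Boise: |A| = 9, |A ∩ B| = 4; needs |A ∩ B| ≥ 4 — true.
(d) Elmore: |A| = 9, |A ∩ B| = 5; needs |A ∩ B| ≤ |A ∖ B| — false.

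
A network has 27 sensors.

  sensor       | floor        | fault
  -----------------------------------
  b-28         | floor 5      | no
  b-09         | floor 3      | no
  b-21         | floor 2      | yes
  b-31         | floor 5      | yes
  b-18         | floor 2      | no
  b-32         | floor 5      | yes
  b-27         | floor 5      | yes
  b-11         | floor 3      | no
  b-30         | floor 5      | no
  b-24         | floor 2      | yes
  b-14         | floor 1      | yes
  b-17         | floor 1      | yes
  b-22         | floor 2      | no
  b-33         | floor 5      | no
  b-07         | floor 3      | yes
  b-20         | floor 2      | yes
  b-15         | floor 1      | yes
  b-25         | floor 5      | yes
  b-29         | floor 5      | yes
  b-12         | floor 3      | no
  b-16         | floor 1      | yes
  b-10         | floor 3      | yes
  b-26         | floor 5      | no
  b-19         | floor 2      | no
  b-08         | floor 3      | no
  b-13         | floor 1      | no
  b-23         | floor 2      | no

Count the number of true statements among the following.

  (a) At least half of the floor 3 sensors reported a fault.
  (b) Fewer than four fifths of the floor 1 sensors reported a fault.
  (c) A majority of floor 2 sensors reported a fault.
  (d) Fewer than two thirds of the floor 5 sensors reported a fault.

(a) floor 3: |A| = 6, |A ∩ B| = 2; needs |A ∩ B| ≥ |A ∖ B| — false.
(b) floor 1: |A| = 5, |A ∩ B| = 4; needs |A ∩ B| / |A| < 4/5 — false.
(c) floor 2: |A| = 7, |A ∩ B| = 3; needs |A ∩ B| > |A ∖ B| — false.
(d) floor 5: |A| = 9, |A ∩ B| = 5; needs |A ∩ B| / |A| < 2/3 — true.

1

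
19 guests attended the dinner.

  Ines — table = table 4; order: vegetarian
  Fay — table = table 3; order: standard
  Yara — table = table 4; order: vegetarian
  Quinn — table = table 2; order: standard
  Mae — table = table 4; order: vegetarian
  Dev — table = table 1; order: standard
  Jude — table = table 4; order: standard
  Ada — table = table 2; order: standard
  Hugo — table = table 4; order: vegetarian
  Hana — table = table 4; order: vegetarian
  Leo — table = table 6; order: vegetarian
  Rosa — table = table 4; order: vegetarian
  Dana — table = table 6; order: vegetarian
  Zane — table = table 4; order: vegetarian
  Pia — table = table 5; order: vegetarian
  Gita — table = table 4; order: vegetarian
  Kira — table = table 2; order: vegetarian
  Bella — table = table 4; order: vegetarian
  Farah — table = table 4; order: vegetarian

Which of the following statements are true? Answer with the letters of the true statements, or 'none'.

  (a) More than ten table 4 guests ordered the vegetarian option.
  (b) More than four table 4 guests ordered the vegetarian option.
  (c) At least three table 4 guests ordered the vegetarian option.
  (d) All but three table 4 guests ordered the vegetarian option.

(b), (c)

|A| = 11, |A ∩ B| = 10, |A ∖ B| = 1.
(a) |A ∩ B| > 10: fails.
(b) |A ∩ B| > 4: holds.
(c) |A ∩ B| ≥ 3: holds.
(d) |A ∖ B| = 3: fails.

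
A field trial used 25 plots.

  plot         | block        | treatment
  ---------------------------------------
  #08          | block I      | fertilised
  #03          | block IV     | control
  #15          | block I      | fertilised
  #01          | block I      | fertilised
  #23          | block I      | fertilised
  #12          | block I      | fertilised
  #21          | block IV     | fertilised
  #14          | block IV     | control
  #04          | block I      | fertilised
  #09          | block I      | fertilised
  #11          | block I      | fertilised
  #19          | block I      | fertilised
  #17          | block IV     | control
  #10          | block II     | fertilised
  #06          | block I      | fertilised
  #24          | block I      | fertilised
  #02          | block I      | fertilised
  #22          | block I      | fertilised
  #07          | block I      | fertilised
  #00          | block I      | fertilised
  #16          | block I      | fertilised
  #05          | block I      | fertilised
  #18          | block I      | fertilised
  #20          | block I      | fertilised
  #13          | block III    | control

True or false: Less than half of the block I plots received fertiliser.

The determiner here denotes the relation: |A ∩ B| < |A ∖ B|.
|A| = 19, |A ∩ B| = 19, |A ∖ B| = 0.
19 > 0, so the statement is false.

False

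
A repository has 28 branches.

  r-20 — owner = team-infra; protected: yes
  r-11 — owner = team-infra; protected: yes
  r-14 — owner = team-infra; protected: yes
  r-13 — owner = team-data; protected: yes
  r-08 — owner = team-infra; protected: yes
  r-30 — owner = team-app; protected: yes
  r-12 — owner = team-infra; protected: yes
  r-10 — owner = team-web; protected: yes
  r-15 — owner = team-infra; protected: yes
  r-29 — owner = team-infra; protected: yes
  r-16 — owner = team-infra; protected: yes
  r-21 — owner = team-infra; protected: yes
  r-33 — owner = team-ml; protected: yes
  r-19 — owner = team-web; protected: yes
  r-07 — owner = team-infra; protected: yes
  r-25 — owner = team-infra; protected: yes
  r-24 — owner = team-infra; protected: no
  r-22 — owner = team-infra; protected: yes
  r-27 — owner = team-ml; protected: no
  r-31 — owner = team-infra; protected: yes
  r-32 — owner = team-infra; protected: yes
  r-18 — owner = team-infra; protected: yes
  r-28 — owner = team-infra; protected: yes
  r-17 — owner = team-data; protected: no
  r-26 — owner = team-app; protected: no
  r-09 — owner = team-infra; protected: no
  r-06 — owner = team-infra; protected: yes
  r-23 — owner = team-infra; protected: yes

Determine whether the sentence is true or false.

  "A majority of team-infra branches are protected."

Truth condition: |A ∩ B| > |A ∖ B|.
|A| = 20, |A ∩ B| = 18, |A ∖ B| = 2.
18 > 2, so the statement is true.

True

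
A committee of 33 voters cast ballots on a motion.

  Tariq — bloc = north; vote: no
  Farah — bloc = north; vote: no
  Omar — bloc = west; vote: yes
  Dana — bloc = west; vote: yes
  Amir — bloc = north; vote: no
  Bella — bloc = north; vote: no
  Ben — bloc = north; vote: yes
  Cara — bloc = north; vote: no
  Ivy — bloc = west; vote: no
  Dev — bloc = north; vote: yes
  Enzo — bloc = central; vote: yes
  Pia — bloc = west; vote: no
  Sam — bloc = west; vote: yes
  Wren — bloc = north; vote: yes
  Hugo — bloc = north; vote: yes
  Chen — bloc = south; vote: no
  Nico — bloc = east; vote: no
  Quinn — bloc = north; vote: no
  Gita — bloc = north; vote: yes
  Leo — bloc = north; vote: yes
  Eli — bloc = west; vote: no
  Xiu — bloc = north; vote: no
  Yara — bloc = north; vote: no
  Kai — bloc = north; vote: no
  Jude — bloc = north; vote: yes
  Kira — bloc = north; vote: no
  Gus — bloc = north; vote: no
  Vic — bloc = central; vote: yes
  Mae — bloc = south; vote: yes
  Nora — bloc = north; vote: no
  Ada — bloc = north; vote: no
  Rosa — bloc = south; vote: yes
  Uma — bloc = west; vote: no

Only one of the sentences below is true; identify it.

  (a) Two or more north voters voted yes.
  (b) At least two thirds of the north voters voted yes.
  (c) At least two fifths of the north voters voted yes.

(a)

|A| = 20, |A ∩ B| = 7, |A ∖ B| = 13.
(a) requires |A ∩ B| ≥ 2: true.
(b) requires |A ∩ B| / |A| ≥ 2/3: false.
(c) requires |A ∩ B| / |A| ≥ 2/5: false.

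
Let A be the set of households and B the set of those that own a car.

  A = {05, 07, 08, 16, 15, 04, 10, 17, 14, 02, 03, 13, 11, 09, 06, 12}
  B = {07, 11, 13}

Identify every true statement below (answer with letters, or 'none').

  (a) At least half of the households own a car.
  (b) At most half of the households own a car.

|A| = 16, |A ∩ B| = 3, |A ∖ B| = 13.
(a) |A ∩ B| ≥ |A ∖ B|: fails.
(b) |A ∩ B| ≤ |A ∖ B|: holds.

(b)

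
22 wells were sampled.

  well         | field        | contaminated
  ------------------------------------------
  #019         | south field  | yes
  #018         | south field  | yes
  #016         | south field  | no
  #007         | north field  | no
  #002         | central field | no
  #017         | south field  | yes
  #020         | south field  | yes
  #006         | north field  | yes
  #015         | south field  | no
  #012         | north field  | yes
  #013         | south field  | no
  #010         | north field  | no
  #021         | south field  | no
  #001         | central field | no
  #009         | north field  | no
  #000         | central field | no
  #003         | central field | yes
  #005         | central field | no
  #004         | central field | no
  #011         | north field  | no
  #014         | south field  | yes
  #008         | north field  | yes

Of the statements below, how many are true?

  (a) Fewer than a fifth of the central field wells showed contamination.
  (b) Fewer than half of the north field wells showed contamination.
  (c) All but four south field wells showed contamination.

3

(a) central field: |A| = 6, |A ∩ B| = 1; needs |A ∩ B| / |A| < 1/5 — true.
(b) north field: |A| = 7, |A ∩ B| = 3; needs |A ∩ B| < |A ∖ B| — true.
(c) south field: |A| = 9, |A ∩ B| = 5; needs |A ∖ B| = 4 — true.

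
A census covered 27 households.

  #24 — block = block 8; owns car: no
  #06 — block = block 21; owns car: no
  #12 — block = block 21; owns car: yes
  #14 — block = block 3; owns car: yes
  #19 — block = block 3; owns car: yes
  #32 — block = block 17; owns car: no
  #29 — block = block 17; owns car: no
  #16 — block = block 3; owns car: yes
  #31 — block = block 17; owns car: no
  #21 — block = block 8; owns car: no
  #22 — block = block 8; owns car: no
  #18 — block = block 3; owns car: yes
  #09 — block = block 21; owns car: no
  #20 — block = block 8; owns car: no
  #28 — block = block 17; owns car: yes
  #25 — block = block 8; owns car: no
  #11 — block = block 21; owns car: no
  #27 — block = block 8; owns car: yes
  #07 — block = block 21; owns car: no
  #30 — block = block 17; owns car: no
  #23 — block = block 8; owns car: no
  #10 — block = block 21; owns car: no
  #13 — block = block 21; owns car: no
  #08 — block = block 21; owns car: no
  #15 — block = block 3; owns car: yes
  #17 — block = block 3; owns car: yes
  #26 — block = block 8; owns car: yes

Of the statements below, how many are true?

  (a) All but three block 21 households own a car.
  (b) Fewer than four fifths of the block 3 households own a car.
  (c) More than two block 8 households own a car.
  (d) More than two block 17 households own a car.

0

(a) block 21: |A| = 8, |A ∩ B| = 1; needs |A ∖ B| = 3 — false.
(b) block 3: |A| = 6, |A ∩ B| = 6; needs |A ∩ B| / |A| < 4/5 — false.
(c) block 8: |A| = 8, |A ∩ B| = 2; needs |A ∩ B| > 2 — false.
(d) block 17: |A| = 5, |A ∩ B| = 1; needs |A ∩ B| > 2 — false.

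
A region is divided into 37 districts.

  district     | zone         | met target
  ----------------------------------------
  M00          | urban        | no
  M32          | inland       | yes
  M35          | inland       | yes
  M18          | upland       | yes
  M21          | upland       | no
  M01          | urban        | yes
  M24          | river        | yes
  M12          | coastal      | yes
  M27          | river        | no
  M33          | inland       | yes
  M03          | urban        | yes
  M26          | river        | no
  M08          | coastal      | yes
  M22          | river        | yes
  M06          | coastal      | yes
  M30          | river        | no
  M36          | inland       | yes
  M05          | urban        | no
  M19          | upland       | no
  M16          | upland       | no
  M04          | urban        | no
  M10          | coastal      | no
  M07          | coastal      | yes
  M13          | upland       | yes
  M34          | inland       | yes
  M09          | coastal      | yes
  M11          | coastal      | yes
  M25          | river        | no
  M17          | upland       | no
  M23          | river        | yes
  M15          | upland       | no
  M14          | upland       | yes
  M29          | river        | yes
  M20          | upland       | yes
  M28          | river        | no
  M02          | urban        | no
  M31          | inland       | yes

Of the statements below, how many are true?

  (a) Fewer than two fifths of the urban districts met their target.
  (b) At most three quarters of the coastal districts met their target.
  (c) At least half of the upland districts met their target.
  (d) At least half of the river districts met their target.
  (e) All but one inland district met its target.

1

(a) urban: |A| = 6, |A ∩ B| = 2; needs |A ∩ B| / |A| < 2/5 — true.
(b) coastal: |A| = 7, |A ∩ B| = 6; needs |A ∩ B| / |A| ≤ 3/4 — false.
(c) upland: |A| = 9, |A ∩ B| = 4; needs |A ∩ B| ≥ |A ∖ B| — false.
(d) river: |A| = 9, |A ∩ B| = 4; needs |A ∩ B| ≥ |A ∖ B| — false.
(e) inland: |A| = 6, |A ∩ B| = 6; needs |A ∖ B| = 1 — false.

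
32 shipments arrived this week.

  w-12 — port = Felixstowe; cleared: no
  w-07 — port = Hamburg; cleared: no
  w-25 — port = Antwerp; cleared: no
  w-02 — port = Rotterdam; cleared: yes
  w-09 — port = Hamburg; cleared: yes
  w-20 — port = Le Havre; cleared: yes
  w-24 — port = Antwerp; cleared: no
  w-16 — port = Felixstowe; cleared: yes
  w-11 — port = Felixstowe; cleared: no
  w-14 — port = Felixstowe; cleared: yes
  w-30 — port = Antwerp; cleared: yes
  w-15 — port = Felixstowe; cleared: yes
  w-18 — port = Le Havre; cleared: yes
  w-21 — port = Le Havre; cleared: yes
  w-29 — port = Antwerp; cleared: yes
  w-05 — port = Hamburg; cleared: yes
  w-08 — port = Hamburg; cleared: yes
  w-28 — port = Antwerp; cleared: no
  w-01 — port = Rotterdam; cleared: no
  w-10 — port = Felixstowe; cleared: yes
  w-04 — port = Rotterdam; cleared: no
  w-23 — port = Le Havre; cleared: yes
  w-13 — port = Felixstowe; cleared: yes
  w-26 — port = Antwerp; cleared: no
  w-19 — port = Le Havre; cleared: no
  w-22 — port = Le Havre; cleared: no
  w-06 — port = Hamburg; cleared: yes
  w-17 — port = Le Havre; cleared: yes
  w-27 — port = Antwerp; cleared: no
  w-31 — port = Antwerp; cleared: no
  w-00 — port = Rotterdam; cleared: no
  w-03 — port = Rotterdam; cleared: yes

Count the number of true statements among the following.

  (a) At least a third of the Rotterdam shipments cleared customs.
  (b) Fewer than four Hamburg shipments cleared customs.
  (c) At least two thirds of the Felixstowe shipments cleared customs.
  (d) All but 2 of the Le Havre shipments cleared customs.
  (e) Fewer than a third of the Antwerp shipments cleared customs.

4

(a) Rotterdam: |A| = 5, |A ∩ B| = 2; needs |A ∩ B| / |A| ≥ 1/3 — true.
(b) Hamburg: |A| = 5, |A ∩ B| = 4; needs |A ∩ B| < 4 — false.
(c) Felixstowe: |A| = 7, |A ∩ B| = 5; needs |A ∩ B| / |A| ≥ 2/3 — true.
(d) Le Havre: |A| = 7, |A ∩ B| = 5; needs |A ∖ B| = 2 — true.
(e) Antwerp: |A| = 8, |A ∩ B| = 2; needs |A ∩ B| / |A| < 1/3 — true.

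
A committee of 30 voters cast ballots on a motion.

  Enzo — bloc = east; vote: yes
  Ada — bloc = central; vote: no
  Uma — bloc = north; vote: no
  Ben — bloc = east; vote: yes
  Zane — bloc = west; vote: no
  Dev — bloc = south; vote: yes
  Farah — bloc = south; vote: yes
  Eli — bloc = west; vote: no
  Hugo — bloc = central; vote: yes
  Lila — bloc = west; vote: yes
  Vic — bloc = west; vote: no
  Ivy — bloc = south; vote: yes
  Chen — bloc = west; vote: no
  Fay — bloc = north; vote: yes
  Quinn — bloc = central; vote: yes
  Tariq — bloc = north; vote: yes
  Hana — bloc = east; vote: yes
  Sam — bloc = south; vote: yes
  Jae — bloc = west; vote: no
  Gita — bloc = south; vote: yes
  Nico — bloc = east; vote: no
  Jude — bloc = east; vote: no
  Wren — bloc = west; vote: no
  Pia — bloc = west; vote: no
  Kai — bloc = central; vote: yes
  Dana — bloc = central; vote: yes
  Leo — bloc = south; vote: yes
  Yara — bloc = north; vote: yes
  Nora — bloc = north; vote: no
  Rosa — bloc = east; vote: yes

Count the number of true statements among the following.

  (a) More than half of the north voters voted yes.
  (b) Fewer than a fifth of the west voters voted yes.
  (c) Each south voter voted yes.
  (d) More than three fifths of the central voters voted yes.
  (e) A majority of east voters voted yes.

(a) north: |A| = 5, |A ∩ B| = 3; needs |A ∩ B| > |A ∖ B| — true.
(b) west: |A| = 8, |A ∩ B| = 1; needs |A ∩ B| / |A| < 1/5 — true.
(c) south: |A| = 6, |A ∩ B| = 6; needs A ⊆ B, i.e. every element of A is in B (|A ∖ B| = 0) — true.
(d) central: |A| = 5, |A ∩ B| = 4; needs |A ∩ B| / |A| > 3/5 — true.
(e) east: |A| = 6, |A ∩ B| = 4; needs |A ∩ B| > |A ∖ B| — true.

5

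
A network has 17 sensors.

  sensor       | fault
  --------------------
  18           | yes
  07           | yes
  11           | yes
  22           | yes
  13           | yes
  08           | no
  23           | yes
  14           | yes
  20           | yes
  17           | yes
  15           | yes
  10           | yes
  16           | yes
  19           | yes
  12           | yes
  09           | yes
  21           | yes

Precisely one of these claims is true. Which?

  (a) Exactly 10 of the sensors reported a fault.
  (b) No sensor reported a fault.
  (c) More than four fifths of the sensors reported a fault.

(c)

|A| = 17, |A ∩ B| = 16, |A ∖ B| = 1.
(a) requires |A ∩ B| = 10: false.
(b) requires A ∩ B = ∅ (|A ∩ B| = 0): false.
(c) requires |A ∩ B| / |A| > 4/5: true.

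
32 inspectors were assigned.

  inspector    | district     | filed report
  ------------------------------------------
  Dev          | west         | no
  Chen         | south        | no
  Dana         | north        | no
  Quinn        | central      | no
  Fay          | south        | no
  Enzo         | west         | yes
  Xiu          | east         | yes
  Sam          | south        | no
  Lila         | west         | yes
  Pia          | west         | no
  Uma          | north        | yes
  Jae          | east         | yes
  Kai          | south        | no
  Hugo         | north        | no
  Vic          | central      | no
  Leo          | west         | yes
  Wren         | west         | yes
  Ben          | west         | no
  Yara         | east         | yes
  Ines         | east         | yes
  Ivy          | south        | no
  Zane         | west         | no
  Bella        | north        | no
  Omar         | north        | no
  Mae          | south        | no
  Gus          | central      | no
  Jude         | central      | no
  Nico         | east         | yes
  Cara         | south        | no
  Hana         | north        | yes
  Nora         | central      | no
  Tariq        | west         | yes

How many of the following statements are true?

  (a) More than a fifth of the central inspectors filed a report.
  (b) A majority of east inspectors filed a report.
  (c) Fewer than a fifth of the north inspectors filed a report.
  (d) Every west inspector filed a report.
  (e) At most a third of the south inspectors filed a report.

(a) central: |A| = 5, |A ∩ B| = 0; needs |A ∩ B| / |A| > 1/5 — false.
(b) east: |A| = 5, |A ∩ B| = 5; needs |A ∩ B| > |A ∖ B| — true.
(c) north: |A| = 6, |A ∩ B| = 2; needs |A ∩ B| / |A| < 1/5 — false.
(d) west: |A| = 9, |A ∩ B| = 5; needs A ⊆ B, i.e. every element of A is in B (|A ∖ B| = 0) — false.
(e) south: |A| = 7, |A ∩ B| = 0; needs |A ∩ B| / |A| ≤ 1/3 — true.

2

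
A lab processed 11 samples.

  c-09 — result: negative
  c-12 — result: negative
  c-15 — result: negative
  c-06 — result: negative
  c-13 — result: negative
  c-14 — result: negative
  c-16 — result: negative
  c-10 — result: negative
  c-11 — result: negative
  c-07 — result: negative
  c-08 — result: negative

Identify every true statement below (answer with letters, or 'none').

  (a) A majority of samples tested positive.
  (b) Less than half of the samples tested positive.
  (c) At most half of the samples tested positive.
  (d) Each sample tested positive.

(b), (c)

|A| = 11, |A ∩ B| = 0, |A ∖ B| = 11.
(a) |A ∩ B| > |A ∖ B|: fails.
(b) |A ∩ B| < |A ∖ B|: holds.
(c) |A ∩ B| ≤ |A ∖ B|: holds.
(d) A ⊆ B, i.e. every element of A is in B (|A ∖ B| = 0): fails.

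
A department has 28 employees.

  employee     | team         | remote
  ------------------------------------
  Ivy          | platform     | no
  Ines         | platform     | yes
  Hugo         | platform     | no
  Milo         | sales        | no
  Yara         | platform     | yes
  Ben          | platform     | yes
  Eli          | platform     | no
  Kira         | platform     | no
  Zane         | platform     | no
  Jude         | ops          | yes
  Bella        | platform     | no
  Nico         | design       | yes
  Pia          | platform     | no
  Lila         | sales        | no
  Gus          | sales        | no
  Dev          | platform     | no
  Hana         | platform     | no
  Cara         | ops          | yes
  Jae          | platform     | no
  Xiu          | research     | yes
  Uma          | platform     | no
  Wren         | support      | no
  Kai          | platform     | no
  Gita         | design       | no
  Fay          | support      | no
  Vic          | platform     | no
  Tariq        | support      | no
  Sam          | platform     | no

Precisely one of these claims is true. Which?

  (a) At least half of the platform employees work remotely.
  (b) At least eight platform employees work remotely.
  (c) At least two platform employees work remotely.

|A| = 17, |A ∩ B| = 3, |A ∖ B| = 14.
(a) requires |A ∩ B| ≥ |A ∖ B|: false.
(b) requires |A ∩ B| ≥ 8: false.
(c) requires |A ∩ B| ≥ 2: true.

(c)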